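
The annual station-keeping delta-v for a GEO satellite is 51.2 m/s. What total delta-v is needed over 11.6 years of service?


dV = rate * years = 51.2 * 11.6
dV = 593.9200 m/s

593.9200 m/s


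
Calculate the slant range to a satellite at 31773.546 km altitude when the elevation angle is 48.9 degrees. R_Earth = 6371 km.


h = 31773.546 km, el = 48.9 deg
d = -R_E*sin(el) + sqrt((R_E*sin(el))^2 + 2*R_E*h + h^2)
d = -6371.0000*sin(0.853466) + sqrt((6371.0000*0.7535634)^2 + 2*6371.0000*31773.546 + 31773.546^2)
d = 33112.9750 km

33112.9750 km


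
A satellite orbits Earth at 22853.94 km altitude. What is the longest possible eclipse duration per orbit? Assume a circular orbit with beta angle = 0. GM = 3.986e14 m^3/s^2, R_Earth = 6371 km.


r = 29224.9400 km
T = 828.6868 min
Eclipse fraction = arcsin(R_E/r)/pi = arcsin(6371.0000/29224.9400)/pi
= arcsin(0.2179987)/pi = 0.06995287
Eclipse duration = 0.06995287 * 828.6868 = 57.9690 min

57.9690 minutes


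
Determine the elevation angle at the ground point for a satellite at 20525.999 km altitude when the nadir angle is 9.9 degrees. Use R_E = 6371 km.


r = R_E + alt = 26896.9990 km
Law of sines in the satellite / Earth-center / ground-point triangle:
  sin(nadir)/R_E = sin(90 + el)/r  =>  cos(el) = (r/R_E)*sin(nadir)
cos(el) = (26896.9990 / 6371.0000) * sin(9.9 deg) = 0.7258479
el = arccos(0.7258479) = 43.4606 deg
(Earth-central angle = 90 - nadir - el = 36.6394 deg)

43.4606 degrees


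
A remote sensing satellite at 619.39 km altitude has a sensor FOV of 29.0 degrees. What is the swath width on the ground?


FOV = 29.0 deg = 0.5061455 rad
swath = 2 * alt * tan(FOV/2) = 2 * 619.39 * tan(0.2530727)
swath = 2 * 619.39 * 0.2586176
swath = 320.3703 km

320.3703 km


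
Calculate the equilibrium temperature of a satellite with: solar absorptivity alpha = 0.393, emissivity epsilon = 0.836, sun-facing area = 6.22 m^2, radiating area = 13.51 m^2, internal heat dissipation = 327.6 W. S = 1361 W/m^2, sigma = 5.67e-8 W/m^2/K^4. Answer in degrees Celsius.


Numerator = alpha*S*A_sun + Q_int = 0.393*1361*6.22 + 327.6 = 3654.5101 W
Denominator = eps*sigma*A_rad = 0.836*5.67e-8*13.51 = 6.4039021e-07 W/K^4
T^4 = 5.7066926e+09 K^4
T = 274.8502 K = 1.7002 C

1.7002 degrees Celsius


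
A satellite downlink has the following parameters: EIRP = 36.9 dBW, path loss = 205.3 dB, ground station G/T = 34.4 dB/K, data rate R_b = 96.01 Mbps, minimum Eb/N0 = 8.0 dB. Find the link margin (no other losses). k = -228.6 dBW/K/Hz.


C/N0 = EIRP - FSPL + G/T - k = 36.9 - 205.3 + 34.4 - (-228.6)
C/N0 = 94.6000 dB-Hz
R_b = 96.01 Mbps = 9.601e+07 bps -> 10*log10(R_b) = 79.8232 dB-Hz
Eb/N0 = C/N0 - 10*log10(R_b) = 94.6000 - 79.8232 = 14.7768 dB
Margin = Eb/N0 - Eb/N0_req = 14.7768 - 8.0 = 6.7768 dB (link closes)

6.7768 dB


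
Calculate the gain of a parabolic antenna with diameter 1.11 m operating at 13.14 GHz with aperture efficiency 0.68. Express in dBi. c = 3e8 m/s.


lambda = c/f = 3e8 / 1.314e+10 = 0.02283105 m
G = eta*(pi*D/lambda)^2 = 0.68*(pi*1.11/0.02283105)^2
G = 15863.6397 (linear)
G = 10*log10(15863.6397) = 42.0040 dBi

42.0040 dBi


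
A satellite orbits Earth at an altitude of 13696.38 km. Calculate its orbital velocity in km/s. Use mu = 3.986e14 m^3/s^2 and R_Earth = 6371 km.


r = R_E + alt = 6371.0 + 13696.38 = 20067.3800 km = 2.006738e+07 m
v = sqrt(mu/r) = sqrt(3.986e14 / 2.006738e+07) = 4456.8017 m/s = 4.4568 km/s

4.4568 km/s


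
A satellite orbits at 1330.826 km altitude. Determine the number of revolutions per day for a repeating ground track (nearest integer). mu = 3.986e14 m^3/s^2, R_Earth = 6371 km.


r = 7.701826e+06 m
T = 2*pi*sqrt(r^3/mu) = 6726.6956 s = 112.1116 min
revs/day = 1440 / 112.1116 = 12.8443
Rounded: 13 revolutions per day

13 revolutions per day


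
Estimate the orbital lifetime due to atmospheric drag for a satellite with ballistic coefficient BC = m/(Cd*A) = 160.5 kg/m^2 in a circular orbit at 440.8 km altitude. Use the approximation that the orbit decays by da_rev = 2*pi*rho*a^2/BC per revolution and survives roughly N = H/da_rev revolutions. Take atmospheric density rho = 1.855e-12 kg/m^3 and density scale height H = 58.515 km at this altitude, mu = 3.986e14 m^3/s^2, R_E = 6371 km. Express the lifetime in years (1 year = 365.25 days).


a = R_E + alt = 6811.8000 km = 6.8118e+06 m
da_rev = 2*pi*rho*a^2/BC = 2*pi*1.855e-12*(6.8118e+06)^2/160.5 = 3.369555 m per revolution
N = H/da_rev = 58515.0000 m / 3.369555 m = 17365.7957 revolutions
P = 2*pi*sqrt(a^3/mu) = 5595.0511 s
lifetime = N*P = 17365.7957 * 5595.0511 = 9.7162513e+07 s = 1124.5661 days
years = 1124.5661 / 365.25 = 3.0789 years

3.0789 years


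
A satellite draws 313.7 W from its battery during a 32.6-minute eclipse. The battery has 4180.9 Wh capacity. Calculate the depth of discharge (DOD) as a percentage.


E_used = P * t / 60 = 313.7 * 32.6 / 60 = 170.4437 Wh
DOD = E_used / E_total * 100 = 170.4437 / 4180.9 * 100
DOD = 4.0767 %

4.0767 %


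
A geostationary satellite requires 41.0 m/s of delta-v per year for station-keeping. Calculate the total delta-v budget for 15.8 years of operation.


dV = rate * years = 41.0 * 15.8
dV = 647.8000 m/s

647.8000 m/s


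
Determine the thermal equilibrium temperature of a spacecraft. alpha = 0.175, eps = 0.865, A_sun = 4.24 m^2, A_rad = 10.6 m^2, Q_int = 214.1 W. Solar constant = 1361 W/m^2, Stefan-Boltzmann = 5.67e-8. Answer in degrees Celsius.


Numerator = alpha*S*A_sun + Q_int = 0.175*1361*4.24 + 214.1 = 1223.9620 W
Denominator = eps*sigma*A_rad = 0.865*5.67e-8*10.6 = 5.198823e-07 W/K^4
T^4 = 2.354306e+09 K^4
T = 220.2753 K = -52.8747 C

-52.8747 degrees Celsius


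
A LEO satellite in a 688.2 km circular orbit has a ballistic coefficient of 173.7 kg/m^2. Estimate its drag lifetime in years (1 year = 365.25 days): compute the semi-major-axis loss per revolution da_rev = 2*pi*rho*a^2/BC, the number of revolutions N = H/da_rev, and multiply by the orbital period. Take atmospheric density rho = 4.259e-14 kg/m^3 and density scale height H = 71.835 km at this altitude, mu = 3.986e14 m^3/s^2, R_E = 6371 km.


a = R_E + alt = 7059.2000 km = 7.0592e+06 m
da_rev = 2*pi*rho*a^2/BC = 2*pi*4.259e-14*(7.0592e+06)^2/173.7 = 0.076771259 m per revolution
N = H/da_rev = 71835.0000 m / 0.076771259 m = 935701.7318 revolutions
P = 2*pi*sqrt(a^3/mu) = 5902.6149 s
lifetime = N*P = 935701.7318 * 5902.6149 = 5.523087e+09 s = 63924.6180 days
years = 63924.6180 / 365.25 = 175.0161 years

175.0161 years


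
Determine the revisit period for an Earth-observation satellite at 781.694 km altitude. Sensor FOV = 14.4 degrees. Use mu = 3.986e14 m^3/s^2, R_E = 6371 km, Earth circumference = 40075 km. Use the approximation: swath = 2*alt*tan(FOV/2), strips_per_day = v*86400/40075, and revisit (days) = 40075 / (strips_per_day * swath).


swath = 2*781.694*tan(0.1256637) = 197.5018 km
v = sqrt(mu/r) = 7465.0690 m/s = 7.4651 km/s
strips/day = v*86400/40075 = 7.4651*86400/40075 = 16.0944
coverage/day = strips * swath = 16.0944 * 197.5018 = 3178.6680 km
revisit = 40075 / 3178.6680 = 12.6075 days

12.6075 days


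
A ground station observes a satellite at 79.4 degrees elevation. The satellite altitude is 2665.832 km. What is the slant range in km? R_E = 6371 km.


h = 2665.832 km, el = 79.4 deg
d = -R_E*sin(el) + sqrt((R_E*sin(el))^2 + 2*R_E*h + h^2)
d = -6371.0000*sin(1.3858) + sqrt((6371.0000*0.9829353)^2 + 2*6371.0000*2665.832 + 2665.832^2)
d = 2698.2354 km

2698.2354 km


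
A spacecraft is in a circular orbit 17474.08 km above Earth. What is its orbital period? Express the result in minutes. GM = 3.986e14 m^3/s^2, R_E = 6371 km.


r = 23845.0800 km = 2.384508e+07 m
T = 2*pi*sqrt(r^3/mu) = 2*pi*sqrt(1.3558023e+22 / 3.986e14)
T = 36644.5503 s = 610.7425 min

610.7425 minutes


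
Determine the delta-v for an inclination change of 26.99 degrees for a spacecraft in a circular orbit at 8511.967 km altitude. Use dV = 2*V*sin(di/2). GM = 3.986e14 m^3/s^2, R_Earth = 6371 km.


r = 14882.9670 km = 1.4882967e+07 m
V = sqrt(mu/r) = 5175.1613 m/s
di = 26.99 deg = 0.4710644 rad
dV = 2*V*sin(di/2) = 2*5175.1613*sin(0.2355322)
dV = 2415.3565 m/s = 2.4154 km/s

2.4154 km/s


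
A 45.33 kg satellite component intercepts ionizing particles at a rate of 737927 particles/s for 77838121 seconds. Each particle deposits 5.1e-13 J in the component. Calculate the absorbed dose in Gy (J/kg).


Total energy deposited = rate * time * E_per
  = 737927 * 77838121 * 5.1e-13 = 29.2938 J
Dose = E_total / mass = 29.2938 / 45.33
Dose = 0.6462346 Gy

0.6462 Gy


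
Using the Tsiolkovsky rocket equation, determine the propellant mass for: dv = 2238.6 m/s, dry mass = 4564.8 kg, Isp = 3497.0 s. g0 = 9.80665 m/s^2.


ve = Isp * g0 = 3497.0 * 9.80665 = 34293.855050 m/s
mass ratio = exp(dv/ve) = exp(2238.6/34293.855050) = 1.06745467
m_prop = m_dry * (mr - 1) = 4564.8 * (1.06745467 - 1)
m_prop = 307.9171 kg

307.9171 kg


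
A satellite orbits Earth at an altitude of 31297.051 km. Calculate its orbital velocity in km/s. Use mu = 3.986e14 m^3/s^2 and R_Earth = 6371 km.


r = R_E + alt = 6371.0 + 31297.051 = 37668.0510 km = 3.7668051e+07 m
v = sqrt(mu/r) = sqrt(3.986e14 / 3.7668051e+07) = 3252.9851 m/s = 3.2530 km/s

3.2530 km/s


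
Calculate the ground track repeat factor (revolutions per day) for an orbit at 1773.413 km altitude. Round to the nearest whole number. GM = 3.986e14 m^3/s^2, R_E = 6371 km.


r = 8.144413e+06 m
T = 2*pi*sqrt(r^3/mu) = 7314.7739 s = 121.9129 min
revs/day = 1440 / 121.9129 = 11.8117
Rounded: 12 revolutions per day

12 revolutions per day


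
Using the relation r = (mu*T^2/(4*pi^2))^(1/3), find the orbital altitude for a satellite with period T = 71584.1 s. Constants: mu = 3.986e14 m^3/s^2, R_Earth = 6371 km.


T = 71584.1 s
r = (mu*T^2/(4*pi^2))^(1/3) = (3.986e14 * 71584.1^2 / (4*pi^2))^(1/3)
r = 3.7262349e+07 m = 37262.3492 km
alt = r - R_E = 37262.3492 - 6371 = 30891.3492 km

30891.3492 km


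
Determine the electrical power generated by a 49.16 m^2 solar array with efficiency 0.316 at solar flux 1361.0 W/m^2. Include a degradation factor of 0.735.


P = area * eta * S * degradation
P = 49.16 * 0.316 * 1361.0 * 0.735
P = 15539.7641 W

15539.7641 W


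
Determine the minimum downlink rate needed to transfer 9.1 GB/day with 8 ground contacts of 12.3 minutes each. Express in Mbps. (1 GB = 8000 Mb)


total contact time = 8 * 12.3 * 60 = 5904.0000 s
data = 9.1 GB = 72800.0000 Mb
rate = 72800.0000 / 5904.0000 = 12.3306 Mbps

12.3306 Mbps


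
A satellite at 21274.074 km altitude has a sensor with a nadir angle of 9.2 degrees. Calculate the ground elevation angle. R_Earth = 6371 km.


r = R_E + alt = 27645.0740 km
Law of sines in the satellite / Earth-center / ground-point triangle:
  sin(nadir)/R_E = sin(90 + el)/r  =>  cos(el) = (r/R_E)*sin(nadir)
cos(el) = (27645.0740 / 6371.0000) * sin(9.2 deg) = 0.6937572
el = arccos(0.6937572) = 46.0717 deg
(Earth-central angle = 90 - nadir - el = 34.7283 deg)

46.0717 degrees


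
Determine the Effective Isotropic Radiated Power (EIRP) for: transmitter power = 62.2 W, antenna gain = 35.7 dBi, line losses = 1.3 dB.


Pt = 62.2 W = 17.9379 dBW
EIRP = Pt_dBW + Gt - losses = 17.9379 + 35.7 - 1.3 = 52.3379 dBW

52.3379 dBW


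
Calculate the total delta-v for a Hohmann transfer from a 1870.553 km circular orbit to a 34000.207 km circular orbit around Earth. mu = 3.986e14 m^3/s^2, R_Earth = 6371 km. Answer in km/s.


r1 = 8241.5530 km = 8.241553e+06 m
r2 = 40371.2070 km = 4.0371207e+07 m
dv1 = sqrt(mu/r1)*(sqrt(2*r2/(r1+r2)) - 1) = 2008.2490 m/s
dv2 = sqrt(mu/r2)*(1 - sqrt(2*r1/(r1+r2))) = 1312.5039 m/s
total dv = |dv1| + |dv2| = 2008.2490 + 1312.5039 = 3320.7529 m/s = 3.3208 km/s

3.3208 km/s


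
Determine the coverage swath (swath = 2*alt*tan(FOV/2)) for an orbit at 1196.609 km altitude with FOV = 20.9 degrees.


FOV = 20.9 deg = 0.3647738 rad
swath = 2 * alt * tan(FOV/2) = 2 * 1196.609 * tan(0.1823869)
swath = 2 * 1196.609 * 0.1844365
swath = 441.3969 km

441.3969 km


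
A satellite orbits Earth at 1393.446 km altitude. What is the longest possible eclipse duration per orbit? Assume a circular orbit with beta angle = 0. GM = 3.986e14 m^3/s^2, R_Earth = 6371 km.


r = 7764.4460 km
T = 113.4817 min
Eclipse fraction = arcsin(R_E/r)/pi = arcsin(6371.0000/7764.4460)/pi
= arcsin(0.820535)/pi = 0.3063244
Eclipse duration = 0.3063244 * 113.4817 = 34.7622 min

34.7622 minutes


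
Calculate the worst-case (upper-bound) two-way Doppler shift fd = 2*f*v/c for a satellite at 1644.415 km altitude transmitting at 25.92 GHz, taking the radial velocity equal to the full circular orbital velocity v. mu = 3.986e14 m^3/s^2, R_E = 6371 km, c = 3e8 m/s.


r = 8.015415e+06 m
v = sqrt(mu/r) = 7051.8918 m/s (worst-case radial velocity)
f = 25.92 GHz = 2.592e+10 Hz
fd = 2*f*v/c = 2*2.592e+10*7051.8918/3.0e+08
fd = 1.2185669e+06 Hz

1.2186e+06 Hz


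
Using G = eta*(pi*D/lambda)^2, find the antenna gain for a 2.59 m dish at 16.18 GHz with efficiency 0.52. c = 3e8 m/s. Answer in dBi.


lambda = c/f = 3e8 / 1.618e+10 = 0.01854141 m
G = eta*(pi*D/lambda)^2 = 0.52*(pi*2.59/0.01854141)^2
G = 100142.2033 (linear)
G = 10*log10(100142.2033) = 50.0062 dBi

50.0062 dBi


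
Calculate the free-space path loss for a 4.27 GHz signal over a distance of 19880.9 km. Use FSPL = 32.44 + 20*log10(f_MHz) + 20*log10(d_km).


f = 4.27 GHz = 4270.0000 MHz
d = 19880.9 km
FSPL = 32.44 + 20*log10(4270.0000) + 20*log10(19880.9)
FSPL = 32.44 + 72.6086 + 85.9687
FSPL = 191.0173 dB

191.0173 dB


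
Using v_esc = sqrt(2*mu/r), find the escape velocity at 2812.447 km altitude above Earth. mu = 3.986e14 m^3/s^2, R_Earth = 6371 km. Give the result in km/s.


r = 6371.0 + 2812.447 = 9183.4470 km = 9.183447e+06 m
v_esc = sqrt(2*mu/r) = sqrt(2*3.986e14 / 9.183447e+06)
v_esc = 9317.1006 m/s = 9.3171 km/s

9.3171 km/s


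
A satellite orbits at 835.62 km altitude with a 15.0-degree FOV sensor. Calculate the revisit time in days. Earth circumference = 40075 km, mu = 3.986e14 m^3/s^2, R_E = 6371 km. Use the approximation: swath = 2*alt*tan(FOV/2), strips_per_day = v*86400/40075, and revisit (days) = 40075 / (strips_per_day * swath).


swath = 2*835.62*tan(0.1308997) = 220.0229 km
v = sqrt(mu/r) = 7437.0866 m/s = 7.4371 km/s
strips/day = v*86400/40075 = 7.4371*86400/40075 = 16.0340
coverage/day = strips * swath = 16.0340 * 220.0229 = 3527.8570 km
revisit = 40075 / 3527.8570 = 11.3596 days

11.3596 days


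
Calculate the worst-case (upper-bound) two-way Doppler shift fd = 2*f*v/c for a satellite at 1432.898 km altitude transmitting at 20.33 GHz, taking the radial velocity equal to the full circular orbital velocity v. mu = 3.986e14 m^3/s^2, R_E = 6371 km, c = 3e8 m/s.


r = 7.803898e+06 m
v = sqrt(mu/r) = 7146.8202 m/s (worst-case radial velocity)
f = 20.33 GHz = 2.033e+10 Hz
fd = 2*f*v/c = 2*2.033e+10*7146.8202/3.0e+08
fd = 968632.3617 Hz

968632.3617 Hz


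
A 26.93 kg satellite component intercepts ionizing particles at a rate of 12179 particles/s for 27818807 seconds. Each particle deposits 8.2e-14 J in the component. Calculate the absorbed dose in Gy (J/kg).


Total energy deposited = rate * time * E_per
  = 12179 * 27818807 * 8.2e-14 = 0.02778203 J
Dose = E_total / mass = 0.02778203 / 26.93
Dose = 0.001031639 Gy

0.0010 Gy


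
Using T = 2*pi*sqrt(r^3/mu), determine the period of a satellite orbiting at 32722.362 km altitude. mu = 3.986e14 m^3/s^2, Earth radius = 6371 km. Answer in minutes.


r = 39093.3620 km = 3.9093362e+07 m
T = 2*pi*sqrt(r^3/mu) = 2*pi*sqrt(5.9746031e+22 / 3.986e14)
T = 76924.6896 s = 1282.0782 min

1282.0782 minutes


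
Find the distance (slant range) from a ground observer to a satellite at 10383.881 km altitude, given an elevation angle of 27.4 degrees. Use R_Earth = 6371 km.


h = 10383.881 km, el = 27.4 deg
d = -R_E*sin(el) + sqrt((R_E*sin(el))^2 + 2*R_E*h + h^2)
d = -6371.0000*sin(0.4782202) + sqrt((6371.0000*0.4601998)^2 + 2*6371.0000*10383.881 + 10383.881^2)
d = 12839.3267 km

12839.3267 km


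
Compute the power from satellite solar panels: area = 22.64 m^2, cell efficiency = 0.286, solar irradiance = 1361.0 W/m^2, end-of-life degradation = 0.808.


P = area * eta * S * degradation
P = 22.64 * 0.286 * 1361.0 * 0.808
P = 7120.5238 W

7120.5238 W


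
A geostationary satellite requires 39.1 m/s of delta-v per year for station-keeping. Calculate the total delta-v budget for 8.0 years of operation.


dV = rate * years = 39.1 * 8.0
dV = 312.8000 m/s

312.8000 m/s


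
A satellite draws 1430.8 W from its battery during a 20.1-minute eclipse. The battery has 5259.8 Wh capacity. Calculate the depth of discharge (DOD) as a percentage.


E_used = P * t / 60 = 1430.8 * 20.1 / 60 = 479.3180 Wh
DOD = E_used / E_total * 100 = 479.3180 / 5259.8 * 100
DOD = 9.1129 %

9.1129 %


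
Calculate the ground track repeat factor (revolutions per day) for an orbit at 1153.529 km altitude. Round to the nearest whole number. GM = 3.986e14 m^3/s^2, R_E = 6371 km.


r = 7.524529e+06 m
T = 2*pi*sqrt(r^3/mu) = 6495.7635 s = 108.2627 min
revs/day = 1440 / 108.2627 = 13.3010
Rounded: 13 revolutions per day

13 revolutions per day


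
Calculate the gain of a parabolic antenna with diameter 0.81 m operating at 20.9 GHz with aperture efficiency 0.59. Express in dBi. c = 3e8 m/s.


lambda = c/f = 3e8 / 2.09e+10 = 0.01435407 m
G = eta*(pi*D/lambda)^2 = 0.59*(pi*0.81/0.01435407)^2
G = 18542.6524 (linear)
G = 10*log10(18542.6524) = 42.6817 dBi

42.6817 dBi


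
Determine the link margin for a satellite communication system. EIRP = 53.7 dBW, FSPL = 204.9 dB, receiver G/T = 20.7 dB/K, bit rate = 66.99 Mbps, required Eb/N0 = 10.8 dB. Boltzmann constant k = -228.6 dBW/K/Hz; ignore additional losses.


C/N0 = EIRP - FSPL + G/T - k = 53.7 - 204.9 + 20.7 - (-228.6)
C/N0 = 98.1000 dB-Hz
R_b = 66.99 Mbps = 6.699e+07 bps -> 10*log10(R_b) = 78.2601 dB-Hz
Eb/N0 = C/N0 - 10*log10(R_b) = 98.1000 - 78.2601 = 19.8399 dB
Margin = Eb/N0 - Eb/N0_req = 19.8399 - 10.8 = 9.0399 dB (link closes)

9.0399 dB


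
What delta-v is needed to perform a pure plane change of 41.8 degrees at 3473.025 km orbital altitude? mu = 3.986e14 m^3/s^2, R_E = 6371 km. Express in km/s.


r = 9844.0250 km = 9.844025e+06 m
V = sqrt(mu/r) = 6363.2985 m/s
di = 41.8 deg = 0.7295476 rad
dV = 2*V*sin(di/2) = 2*6363.2985*sin(0.3647738)
dV = 4540.0607 m/s = 4.5401 km/s

4.5401 km/s


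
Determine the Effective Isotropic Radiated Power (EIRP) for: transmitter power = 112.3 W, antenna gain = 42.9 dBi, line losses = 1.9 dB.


Pt = 112.3 W = 20.5038 dBW
EIRP = Pt_dBW + Gt - losses = 20.5038 + 42.9 - 1.9 = 61.5038 dBW

61.5038 dBW


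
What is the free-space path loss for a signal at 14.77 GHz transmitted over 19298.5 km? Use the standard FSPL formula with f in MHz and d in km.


f = 14.77 GHz = 14770.0000 MHz
d = 19298.5 km
FSPL = 32.44 + 20*log10(14770.0000) + 20*log10(19298.5)
FSPL = 32.44 + 83.3876 + 85.7105
FSPL = 201.5381 dB

201.5381 dB


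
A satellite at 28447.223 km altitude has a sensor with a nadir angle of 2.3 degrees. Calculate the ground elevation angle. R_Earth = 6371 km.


r = R_E + alt = 34818.2230 km
Law of sines in the satellite / Earth-center / ground-point triangle:
  sin(nadir)/R_E = sin(90 + el)/r  =>  cos(el) = (r/R_E)*sin(nadir)
cos(el) = (34818.2230 / 6371.0000) * sin(2.3 deg) = 0.2193247
el = arccos(0.2193247) = 77.3306 deg
(Earth-central angle = 90 - nadir - el = 10.3694 deg)

77.3306 degrees


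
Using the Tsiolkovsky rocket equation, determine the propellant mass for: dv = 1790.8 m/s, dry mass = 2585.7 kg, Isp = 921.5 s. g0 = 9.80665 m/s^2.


ve = Isp * g0 = 921.5 * 9.80665 = 9036.827975 m/s
mass ratio = exp(dv/ve) = exp(1790.8/9036.827975) = 1.21916583
m_prop = m_dry * (mr - 1) = 2585.7 * (1.21916583 - 1)
m_prop = 566.6971 kg

566.6971 kg


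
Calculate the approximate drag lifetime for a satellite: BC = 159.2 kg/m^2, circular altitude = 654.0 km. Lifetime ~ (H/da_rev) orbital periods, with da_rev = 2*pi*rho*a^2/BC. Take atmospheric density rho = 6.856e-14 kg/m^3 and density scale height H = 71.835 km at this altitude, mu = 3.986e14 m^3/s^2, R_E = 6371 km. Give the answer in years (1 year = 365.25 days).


a = R_E + alt = 7025.0000 km = 7.025e+06 m
da_rev = 2*pi*rho*a^2/BC = 2*pi*6.856e-14*(7.025e+06)^2/159.2 = 0.133536587 m per revolution
N = H/da_rev = 71835.0000 m / 0.133536587 m = 537942.4605 revolutions
P = 2*pi*sqrt(a^3/mu) = 5859.7719 s
lifetime = N*P = 537942.4605 * 5859.7719 = 3.1522201e+09 s = 36484.0294 days
years = 36484.0294 / 365.25 = 99.8878 years

99.8878 years


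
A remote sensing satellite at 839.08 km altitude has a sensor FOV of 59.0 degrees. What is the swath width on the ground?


FOV = 59.0 deg = 1.0297 rad
swath = 2 * alt * tan(FOV/2) = 2 * 839.08 * tan(0.5148721)
swath = 2 * 839.08 * 0.5657728
swath = 949.4572 km

949.4572 km


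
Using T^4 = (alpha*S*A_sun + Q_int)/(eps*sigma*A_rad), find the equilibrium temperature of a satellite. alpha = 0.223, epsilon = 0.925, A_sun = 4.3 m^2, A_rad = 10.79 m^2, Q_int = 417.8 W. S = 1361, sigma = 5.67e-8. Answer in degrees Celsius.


Numerator = alpha*S*A_sun + Q_int = 0.223*1361*4.3 + 417.8 = 1722.8629 W
Denominator = eps*sigma*A_rad = 0.925*5.67e-8*10.79 = 5.6590852e-07 W/K^4
T^4 = 3.0444194e+09 K^4
T = 234.8963 K = -38.2537 C

-38.2537 degrees Celsius


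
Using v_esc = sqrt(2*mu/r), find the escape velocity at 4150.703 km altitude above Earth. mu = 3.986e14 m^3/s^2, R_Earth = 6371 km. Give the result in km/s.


r = 6371.0 + 4150.703 = 10521.7030 km = 1.0521703e+07 m
v_esc = sqrt(2*mu/r) = sqrt(2*3.986e14 / 1.0521703e+07)
v_esc = 8704.4358 m/s = 8.7044 km/s

8.7044 km/s


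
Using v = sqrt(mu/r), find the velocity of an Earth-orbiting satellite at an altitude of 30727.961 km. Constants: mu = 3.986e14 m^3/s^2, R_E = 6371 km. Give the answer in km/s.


r = R_E + alt = 6371.0 + 30727.961 = 37098.9610 km = 3.7098961e+07 m
v = sqrt(mu/r) = sqrt(3.986e14 / 3.7098961e+07) = 3277.8402 m/s = 3.2778 km/s

3.2778 km/s


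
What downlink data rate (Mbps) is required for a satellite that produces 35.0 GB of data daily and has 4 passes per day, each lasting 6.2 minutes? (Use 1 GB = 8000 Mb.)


total contact time = 4 * 6.2 * 60 = 1488.0000 s
data = 35.0 GB = 280000.0000 Mb
rate = 280000.0000 / 1488.0000 = 188.1720 Mbps

188.1720 Mbps


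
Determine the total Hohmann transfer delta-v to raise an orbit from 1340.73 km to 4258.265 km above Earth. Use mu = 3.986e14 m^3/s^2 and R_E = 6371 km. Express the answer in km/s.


r1 = 7711.7300 km = 7.71173e+06 m
r2 = 10629.2650 km = 1.0629265e+07 m
dv1 = sqrt(mu/r1)*(sqrt(2*r2/(r1+r2)) - 1) = 550.7223 m/s
dv2 = sqrt(mu/r2)*(1 - sqrt(2*r1/(r1+r2))) = 508.1399 m/s
total dv = |dv1| + |dv2| = 550.7223 + 508.1399 = 1058.8621 m/s = 1.0589 km/s

1.0589 km/s


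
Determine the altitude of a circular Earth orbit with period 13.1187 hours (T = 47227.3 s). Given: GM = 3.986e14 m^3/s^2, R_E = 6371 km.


T = 47227.3 s
r = (mu*T^2/(4*pi^2))^(1/3) = (3.986e14 * 47227.3^2 / (4*pi^2))^(1/3)
r = 2.8239344e+07 m = 28239.3436 km
alt = r - R_E = 28239.3436 - 6371 = 21868.3436 km

21868.3436 km


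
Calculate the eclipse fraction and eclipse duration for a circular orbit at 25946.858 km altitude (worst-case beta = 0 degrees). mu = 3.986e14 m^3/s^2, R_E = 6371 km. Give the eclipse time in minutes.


r = 32317.8580 km
T = 963.6600 min
Eclipse fraction = arcsin(R_E/r)/pi = arcsin(6371.0000/32317.8580)/pi
= arcsin(0.1971356)/pi = 0.06316392
Eclipse duration = 0.06316392 * 963.6600 = 60.8685 min

60.8685 minutes


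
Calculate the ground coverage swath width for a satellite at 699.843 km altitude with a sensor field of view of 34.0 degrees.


FOV = 34.0 deg = 0.5934119 rad
swath = 2 * alt * tan(FOV/2) = 2 * 699.843 * tan(0.296706)
swath = 2 * 699.843 * 0.3057307
swath = 427.9270 km

427.9270 km


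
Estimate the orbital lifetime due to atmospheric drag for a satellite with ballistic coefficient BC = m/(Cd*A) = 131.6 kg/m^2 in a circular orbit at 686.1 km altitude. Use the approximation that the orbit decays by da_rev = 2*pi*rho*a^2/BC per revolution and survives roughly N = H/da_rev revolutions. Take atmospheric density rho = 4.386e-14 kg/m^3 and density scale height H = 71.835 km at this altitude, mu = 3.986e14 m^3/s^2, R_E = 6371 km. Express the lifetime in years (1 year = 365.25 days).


a = R_E + alt = 7057.1000 km = 7.0571e+06 m
da_rev = 2*pi*rho*a^2/BC = 2*pi*4.386e-14*(7.0571e+06)^2/131.6 = 0.104290596 m per revolution
N = H/da_rev = 71835.0000 m / 0.104290596 m = 688796.5239 revolutions
P = 2*pi*sqrt(a^3/mu) = 5899.9812 s
lifetime = N*P = 688796.5239 * 5899.9812 = 4.0638865e+09 s = 47035.7239 days
years = 47035.7239 / 365.25 = 128.7768 years

128.7768 years


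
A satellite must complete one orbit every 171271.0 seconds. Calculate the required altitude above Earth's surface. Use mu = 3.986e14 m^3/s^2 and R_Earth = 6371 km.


T = 171271.0 s
r = (mu*T^2/(4*pi^2))^(1/3) = (3.986e14 * 171271.0^2 / (4*pi^2))^(1/3)
r = 6.6657406e+07 m = 66657.4059 km
alt = r - R_E = 66657.4059 - 6371 = 60286.4059 km

60286.4059 km


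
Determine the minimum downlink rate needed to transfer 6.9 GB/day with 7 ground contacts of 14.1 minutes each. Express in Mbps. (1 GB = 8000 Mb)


total contact time = 7 * 14.1 * 60 = 5922.0000 s
data = 6.9 GB = 55200.0000 Mb
rate = 55200.0000 / 5922.0000 = 9.3212 Mbps

9.3212 Mbps


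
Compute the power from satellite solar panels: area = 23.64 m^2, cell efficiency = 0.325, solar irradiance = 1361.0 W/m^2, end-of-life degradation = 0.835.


P = area * eta * S * degradation
P = 23.64 * 0.325 * 1361.0 * 0.835
P = 8731.2301 W

8731.2301 W


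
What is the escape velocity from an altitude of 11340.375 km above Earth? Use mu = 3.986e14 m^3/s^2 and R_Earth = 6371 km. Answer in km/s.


r = 6371.0 + 11340.375 = 17711.3750 km = 1.7711375e+07 m
v_esc = sqrt(2*mu/r) = sqrt(2*3.986e14 / 1.7711375e+07)
v_esc = 6708.9956 m/s = 6.7090 km/s

6.7090 km/s


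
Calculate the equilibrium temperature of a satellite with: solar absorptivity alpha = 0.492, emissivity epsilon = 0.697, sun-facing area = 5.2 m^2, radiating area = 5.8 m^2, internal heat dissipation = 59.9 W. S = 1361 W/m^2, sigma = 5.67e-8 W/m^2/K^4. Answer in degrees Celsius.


Numerator = alpha*S*A_sun + Q_int = 0.492*1361*5.2 + 59.9 = 3541.8824 W
Denominator = eps*sigma*A_rad = 0.697*5.67e-8*5.8 = 2.2921542e-07 W/K^4
T^4 = 1.54522e+10 K^4
T = 352.5718 K = 79.4218 C

79.4218 degrees Celsius


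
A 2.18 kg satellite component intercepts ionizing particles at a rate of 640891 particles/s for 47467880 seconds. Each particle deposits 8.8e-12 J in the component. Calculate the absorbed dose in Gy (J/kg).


Total energy deposited = rate * time * E_per
  = 640891 * 47467880 * 8.8e-12 = 267.7113 J
Dose = E_total / mass = 267.7113 / 2.18
Dose = 122.8033 Gy

122.8033 Gy


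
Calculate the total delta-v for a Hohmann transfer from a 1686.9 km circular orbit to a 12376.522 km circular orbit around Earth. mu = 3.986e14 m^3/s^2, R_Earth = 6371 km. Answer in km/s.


r1 = 8057.9000 km = 8.0579e+06 m
r2 = 18747.5220 km = 1.8747522e+07 m
dv1 = sqrt(mu/r1)*(sqrt(2*r2/(r1+r2)) - 1) = 1284.9991 m/s
dv2 = sqrt(mu/r2)*(1 - sqrt(2*r1/(r1+r2))) = 1035.7265 m/s
total dv = |dv1| + |dv2| = 1284.9991 + 1035.7265 = 2320.7256 m/s = 2.3207 km/s

2.3207 km/s


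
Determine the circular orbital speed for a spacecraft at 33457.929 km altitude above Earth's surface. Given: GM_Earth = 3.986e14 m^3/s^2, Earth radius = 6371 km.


r = R_E + alt = 6371.0 + 33457.929 = 39828.9290 km = 3.9828929e+07 m
v = sqrt(mu/r) = sqrt(3.986e14 / 3.9828929e+07) = 3163.5109 m/s = 3.1635 km/s

3.1635 km/s


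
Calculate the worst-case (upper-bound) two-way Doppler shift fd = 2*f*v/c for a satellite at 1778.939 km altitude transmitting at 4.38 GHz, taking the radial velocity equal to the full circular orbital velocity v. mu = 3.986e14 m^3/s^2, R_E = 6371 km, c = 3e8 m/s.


r = 8.149939e+06 m
v = sqrt(mu/r) = 6993.4499 m/s (worst-case radial velocity)
f = 4.38 GHz = 4.38e+09 Hz
fd = 2*f*v/c = 2*4.38e+09*6993.4499/3.0e+08
fd = 204208.7371 Hz

204208.7371 Hz


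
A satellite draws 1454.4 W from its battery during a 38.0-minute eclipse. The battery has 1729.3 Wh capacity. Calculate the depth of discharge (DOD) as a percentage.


E_used = P * t / 60 = 1454.4 * 38.0 / 60 = 921.1200 Wh
DOD = E_used / E_total * 100 = 921.1200 / 1729.3 * 100
DOD = 53.2655 %

53.2655 %


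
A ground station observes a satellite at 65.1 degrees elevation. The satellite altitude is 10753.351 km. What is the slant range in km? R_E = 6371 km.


h = 10753.351 km, el = 65.1 deg
d = -R_E*sin(el) + sqrt((R_E*sin(el))^2 + 2*R_E*h + h^2)
d = -6371.0000*sin(1.1362) + sqrt((6371.0000*0.907044)^2 + 2*6371.0000*10753.351 + 10753.351^2)
d = 11134.1769 km

11134.1769 km


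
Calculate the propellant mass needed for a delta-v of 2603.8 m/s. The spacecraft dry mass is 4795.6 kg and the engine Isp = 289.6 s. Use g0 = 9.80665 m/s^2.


ve = Isp * g0 = 289.6 * 9.80665 = 2840.005840 m/s
mass ratio = exp(dv/ve) = exp(2603.8/2840.005840) = 2.50134628
m_prop = m_dry * (mr - 1) = 4795.6 * (2.50134628 - 1)
m_prop = 7199.8562 kg

7199.8562 kg


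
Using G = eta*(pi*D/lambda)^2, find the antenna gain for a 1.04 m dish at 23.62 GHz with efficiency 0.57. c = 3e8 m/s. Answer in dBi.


lambda = c/f = 3e8 / 2.362e+10 = 0.0127011 m
G = eta*(pi*D/lambda)^2 = 0.57*(pi*1.04/0.0127011)^2
G = 37718.8599 (linear)
G = 10*log10(37718.8599) = 45.7656 dBi

45.7656 dBi


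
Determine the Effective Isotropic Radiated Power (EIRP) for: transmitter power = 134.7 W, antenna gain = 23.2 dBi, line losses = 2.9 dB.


Pt = 134.7 W = 21.2937 dBW
EIRP = Pt_dBW + Gt - losses = 21.2937 + 23.2 - 2.9 = 41.5937 dBW

41.5937 dBW


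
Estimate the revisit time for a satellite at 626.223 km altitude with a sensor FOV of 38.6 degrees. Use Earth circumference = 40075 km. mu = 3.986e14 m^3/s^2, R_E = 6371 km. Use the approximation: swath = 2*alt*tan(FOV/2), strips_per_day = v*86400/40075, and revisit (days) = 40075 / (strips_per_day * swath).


swath = 2*626.223*tan(0.3368485) = 438.6004 km
v = sqrt(mu/r) = 7547.5464 m/s = 7.5475 km/s
strips/day = v*86400/40075 = 7.5475*86400/40075 = 16.2722
coverage/day = strips * swath = 16.2722 * 438.6004 = 7136.9882 km
revisit = 40075 / 7136.9882 = 5.6151 days

5.6151 days


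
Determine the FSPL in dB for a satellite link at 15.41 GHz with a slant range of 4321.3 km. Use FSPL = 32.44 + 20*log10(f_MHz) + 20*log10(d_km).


f = 15.41 GHz = 15410.0000 MHz
d = 4321.3 km
FSPL = 32.44 + 20*log10(15410.0000) + 20*log10(4321.3)
FSPL = 32.44 + 83.7561 + 72.7123
FSPL = 188.9083 dB

188.9083 dB


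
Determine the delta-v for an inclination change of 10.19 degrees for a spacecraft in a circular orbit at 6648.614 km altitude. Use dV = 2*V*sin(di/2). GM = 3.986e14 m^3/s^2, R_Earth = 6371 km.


r = 13019.6140 km = 1.3019614e+07 m
V = sqrt(mu/r) = 5533.1137 m/s
di = 10.19 deg = 0.1778491 rad
dV = 2*V*sin(di/2) = 2*5533.1137*sin(0.08892453)
dV = 982.7626 m/s = 0.9827626 km/s

0.9828 km/s


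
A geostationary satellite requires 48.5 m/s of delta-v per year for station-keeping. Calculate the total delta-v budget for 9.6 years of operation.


dV = rate * years = 48.5 * 9.6
dV = 465.6000 m/s

465.6000 m/s


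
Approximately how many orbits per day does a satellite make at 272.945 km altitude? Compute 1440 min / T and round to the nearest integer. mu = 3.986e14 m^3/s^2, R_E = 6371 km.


r = 6.643945e+06 m
T = 2*pi*sqrt(r^3/mu) = 5389.5222 s = 89.8254 min
revs/day = 1440 / 89.8254 = 16.0311
Rounded: 16 revolutions per day

16 revolutions per day


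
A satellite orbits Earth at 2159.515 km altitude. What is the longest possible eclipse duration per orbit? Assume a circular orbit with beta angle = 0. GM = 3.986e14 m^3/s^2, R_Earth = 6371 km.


r = 8530.5150 km
T = 130.6841 min
Eclipse fraction = arcsin(R_E/r)/pi = arcsin(6371.0000/8530.5150)/pi
= arcsin(0.7468482)/pi = 0.2684339
Eclipse duration = 0.2684339 * 130.6841 = 35.0800 min

35.0800 minutes


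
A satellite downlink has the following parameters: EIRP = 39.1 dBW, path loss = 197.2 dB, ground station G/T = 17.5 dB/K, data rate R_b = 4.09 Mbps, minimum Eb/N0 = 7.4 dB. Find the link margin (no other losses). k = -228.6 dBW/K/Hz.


C/N0 = EIRP - FSPL + G/T - k = 39.1 - 197.2 + 17.5 - (-228.6)
C/N0 = 88.0000 dB-Hz
R_b = 4.09 Mbps = 4.09e+06 bps -> 10*log10(R_b) = 66.1172 dB-Hz
Eb/N0 = C/N0 - 10*log10(R_b) = 88.0000 - 66.1172 = 21.8828 dB
Margin = Eb/N0 - Eb/N0_req = 21.8828 - 7.4 = 14.4828 dB (link closes)

14.4828 dB


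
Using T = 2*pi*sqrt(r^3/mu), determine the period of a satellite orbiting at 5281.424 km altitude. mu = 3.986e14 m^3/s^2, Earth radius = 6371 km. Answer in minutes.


r = 11652.4240 km = 1.1652424e+07 m
T = 2*pi*sqrt(r^3/mu) = 2*pi*sqrt(1.5821543e+21 / 3.986e14)
T = 12518.0200 s = 208.6337 min

208.6337 minutes


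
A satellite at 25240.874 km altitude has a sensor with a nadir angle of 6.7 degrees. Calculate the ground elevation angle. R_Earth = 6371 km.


r = R_E + alt = 31611.8740 km
Law of sines in the satellite / Earth-center / ground-point triangle:
  sin(nadir)/R_E = sin(90 + el)/r  =>  cos(el) = (r/R_E)*sin(nadir)
cos(el) = (31611.8740 / 6371.0000) * sin(6.7 deg) = 0.5789014
el = arccos(0.5789014) = 54.6267 deg
(Earth-central angle = 90 - nadir - el = 28.6733 deg)

54.6267 degrees


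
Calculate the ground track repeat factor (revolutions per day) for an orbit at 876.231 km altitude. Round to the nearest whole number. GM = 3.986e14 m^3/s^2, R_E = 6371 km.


r = 7.247231e+06 m
T = 2*pi*sqrt(r^3/mu) = 6140.0142 s = 102.3336 min
revs/day = 1440 / 102.3336 = 14.0716
Rounded: 14 revolutions per day

14 revolutions per day


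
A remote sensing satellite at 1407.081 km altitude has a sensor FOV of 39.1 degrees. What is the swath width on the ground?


FOV = 39.1 deg = 0.6824237 rad
swath = 2 * alt * tan(FOV/2) = 2 * 1407.081 * tan(0.3412119)
swath = 2 * 1407.081 * 0.355101
swath = 999.3117 km

999.3117 km


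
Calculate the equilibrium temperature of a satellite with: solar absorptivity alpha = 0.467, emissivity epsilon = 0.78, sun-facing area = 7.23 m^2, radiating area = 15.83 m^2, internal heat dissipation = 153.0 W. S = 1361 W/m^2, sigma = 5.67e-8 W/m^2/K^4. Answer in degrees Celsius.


Numerator = alpha*S*A_sun + Q_int = 0.467*1361*7.23 + 153.0 = 4748.2940 W
Denominator = eps*sigma*A_rad = 0.78*5.67e-8*15.83 = 7.0009758e-07 W/K^4
T^4 = 6.7823317e+09 K^4
T = 286.9755 K = 13.8255 C

13.8255 degrees Celsius


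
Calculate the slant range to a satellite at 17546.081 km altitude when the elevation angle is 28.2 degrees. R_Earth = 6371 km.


h = 17546.081 km, el = 28.2 deg
d = -R_E*sin(el) + sqrt((R_E*sin(el))^2 + 2*R_E*h + h^2)
d = -6371.0000*sin(0.4921828) + sqrt((6371.0000*0.4725508)^2 + 2*6371.0000*17546.081 + 17546.081^2)
d = 20238.0556 km

20238.0556 km


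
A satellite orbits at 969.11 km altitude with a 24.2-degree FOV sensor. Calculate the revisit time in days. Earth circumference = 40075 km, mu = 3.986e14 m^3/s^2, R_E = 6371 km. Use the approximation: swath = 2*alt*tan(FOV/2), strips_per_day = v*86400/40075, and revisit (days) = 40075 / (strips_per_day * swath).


swath = 2*969.11*tan(0.2111848) = 415.5184 km
v = sqrt(mu/r) = 7369.1494 m/s = 7.3691 km/s
strips/day = v*86400/40075 = 7.3691*86400/40075 = 15.8876
coverage/day = strips * swath = 15.8876 * 415.5184 = 6601.5786 km
revisit = 40075 / 6601.5786 = 6.0705 days

6.0705 days


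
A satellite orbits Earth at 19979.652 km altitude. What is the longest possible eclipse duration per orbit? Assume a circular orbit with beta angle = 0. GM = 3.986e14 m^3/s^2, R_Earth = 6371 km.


r = 26350.6520 km
T = 709.4912 min
Eclipse fraction = arcsin(R_E/r)/pi = arcsin(6371.0000/26350.6520)/pi
= arcsin(0.2417777)/pi = 0.07773047
Eclipse duration = 0.07773047 * 709.4912 = 55.1491 min

55.1491 minutes


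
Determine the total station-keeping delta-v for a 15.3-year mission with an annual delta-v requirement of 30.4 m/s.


dV = rate * years = 30.4 * 15.3
dV = 465.1200 m/s

465.1200 m/s


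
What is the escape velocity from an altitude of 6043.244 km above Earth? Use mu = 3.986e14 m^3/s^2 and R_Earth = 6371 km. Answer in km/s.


r = 6371.0 + 6043.244 = 12414.2440 km = 1.2414244e+07 m
v_esc = sqrt(2*mu/r) = sqrt(2*3.986e14 / 1.2414244e+07)
v_esc = 8013.5233 m/s = 8.0135 km/s

8.0135 km/s


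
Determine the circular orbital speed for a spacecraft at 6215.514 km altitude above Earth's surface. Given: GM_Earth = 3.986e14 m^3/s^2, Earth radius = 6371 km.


r = R_E + alt = 6371.0 + 6215.514 = 12586.5140 km = 1.2586514e+07 m
v = sqrt(mu/r) = sqrt(3.986e14 / 1.2586514e+07) = 5627.5053 m/s = 5.6275 km/s

5.6275 km/s


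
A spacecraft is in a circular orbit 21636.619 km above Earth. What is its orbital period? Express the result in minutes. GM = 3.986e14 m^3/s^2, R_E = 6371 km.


r = 28007.6190 km = 2.8007619e+07 m
T = 2*pi*sqrt(r^3/mu) = 2*pi*sqrt(2.1969925e+22 / 3.986e14)
T = 46647.1920 s = 777.4532 min

777.4532 minutes


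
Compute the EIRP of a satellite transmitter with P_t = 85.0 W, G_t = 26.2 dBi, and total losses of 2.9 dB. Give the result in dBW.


Pt = 85.0 W = 19.2942 dBW
EIRP = Pt_dBW + Gt - losses = 19.2942 + 26.2 - 2.9 = 42.5942 dBW

42.5942 dBW


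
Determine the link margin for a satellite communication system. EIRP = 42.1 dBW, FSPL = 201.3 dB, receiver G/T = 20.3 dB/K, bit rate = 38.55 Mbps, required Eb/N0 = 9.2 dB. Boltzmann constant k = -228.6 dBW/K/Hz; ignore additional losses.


C/N0 = EIRP - FSPL + G/T - k = 42.1 - 201.3 + 20.3 - (-228.6)
C/N0 = 89.7000 dB-Hz
R_b = 38.55 Mbps = 3.855e+07 bps -> 10*log10(R_b) = 75.8602 dB-Hz
Eb/N0 = C/N0 - 10*log10(R_b) = 89.7000 - 75.8602 = 13.8398 dB
Margin = Eb/N0 - Eb/N0_req = 13.8398 - 9.2 = 4.6398 dB (link closes)

4.6398 dB


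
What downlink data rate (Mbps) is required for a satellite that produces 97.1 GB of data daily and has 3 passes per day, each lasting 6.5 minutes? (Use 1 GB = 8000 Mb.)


total contact time = 3 * 6.5 * 60 = 1170.0000 s
data = 97.1 GB = 776800.0000 Mb
rate = 776800.0000 / 1170.0000 = 663.9316 Mbps

663.9316 Mbps


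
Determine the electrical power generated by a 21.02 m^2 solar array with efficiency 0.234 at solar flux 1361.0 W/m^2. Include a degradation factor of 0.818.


P = area * eta * S * degradation
P = 21.02 * 0.234 * 1361.0 * 0.818
P = 5475.9566 W

5475.9566 W


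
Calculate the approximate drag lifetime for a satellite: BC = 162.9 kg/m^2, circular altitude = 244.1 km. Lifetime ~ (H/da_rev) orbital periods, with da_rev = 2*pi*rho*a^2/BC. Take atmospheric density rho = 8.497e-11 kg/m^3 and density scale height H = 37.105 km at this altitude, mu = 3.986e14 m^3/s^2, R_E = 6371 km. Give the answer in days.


a = R_E + alt = 6615.1000 km = 6.6151e+06 m
da_rev = 2*pi*rho*a^2/BC = 2*pi*8.497e-11*(6.6151e+06)^2/162.9 = 143.415876 m per revolution
N = H/da_rev = 37105.0000 m / 143.415876 m = 258.7231 revolutions
P = 2*pi*sqrt(a^3/mu) = 5354.4620 s
lifetime = N*P = 258.7231 * 5354.4620 = 1.385323e+06 s = 16.0338 days

16.0338 days


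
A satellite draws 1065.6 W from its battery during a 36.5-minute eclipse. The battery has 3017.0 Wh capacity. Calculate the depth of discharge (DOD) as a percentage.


E_used = P * t / 60 = 1065.6 * 36.5 / 60 = 648.2400 Wh
DOD = E_used / E_total * 100 = 648.2400 / 3017.0 * 100
DOD = 21.4862 %

21.4862 %


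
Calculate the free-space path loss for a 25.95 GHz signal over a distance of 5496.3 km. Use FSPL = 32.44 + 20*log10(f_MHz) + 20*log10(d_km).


f = 25.95 GHz = 25950.0000 MHz
d = 5496.3 km
FSPL = 32.44 + 20*log10(25950.0000) + 20*log10(5496.3)
FSPL = 32.44 + 88.2827 + 74.8014
FSPL = 195.5242 dB

195.5242 dB


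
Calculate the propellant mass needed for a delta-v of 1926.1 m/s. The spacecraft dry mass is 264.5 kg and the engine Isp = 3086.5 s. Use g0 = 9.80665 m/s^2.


ve = Isp * g0 = 3086.5 * 9.80665 = 30268.225225 m/s
mass ratio = exp(dv/ve) = exp(1926.1/30268.225225) = 1.06570269
m_prop = m_dry * (mr - 1) = 264.5 * (1.06570269 - 1)
m_prop = 17.3784 kg

17.3784 kg
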